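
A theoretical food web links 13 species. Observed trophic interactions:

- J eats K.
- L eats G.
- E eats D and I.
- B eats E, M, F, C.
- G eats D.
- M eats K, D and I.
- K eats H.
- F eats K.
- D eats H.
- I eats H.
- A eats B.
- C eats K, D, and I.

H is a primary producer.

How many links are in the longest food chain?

One longest chain: H → K → M → B → A.
It has 5 species and 4 links.

4 links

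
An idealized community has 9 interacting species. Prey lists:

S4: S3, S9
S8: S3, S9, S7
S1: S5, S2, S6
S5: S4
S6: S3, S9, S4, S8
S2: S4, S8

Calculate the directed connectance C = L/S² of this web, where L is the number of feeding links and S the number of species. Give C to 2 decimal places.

C = 0.19

The web has S = 9 species and L = 15 feeding links.
C = L / S² = 15 / 81 = 0.1852 ≈ 0.19.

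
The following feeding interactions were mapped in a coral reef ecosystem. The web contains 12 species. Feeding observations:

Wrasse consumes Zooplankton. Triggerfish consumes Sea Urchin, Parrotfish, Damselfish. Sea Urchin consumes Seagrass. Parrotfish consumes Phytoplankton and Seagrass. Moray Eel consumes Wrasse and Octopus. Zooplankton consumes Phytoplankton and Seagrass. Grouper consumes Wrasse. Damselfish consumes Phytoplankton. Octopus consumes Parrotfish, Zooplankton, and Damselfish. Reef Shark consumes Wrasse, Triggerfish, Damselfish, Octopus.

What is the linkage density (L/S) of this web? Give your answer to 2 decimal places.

There are L = 20 links among S = 12 species.
L/S = 20/12 = 1.6667 ≈ 1.67.

L/S = 1.67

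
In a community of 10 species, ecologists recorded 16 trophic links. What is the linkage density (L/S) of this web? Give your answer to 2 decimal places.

There are L = 16 links among S = 10 species.
L/S = 16/10 = 1.6000 ≈ 1.60.

L/S = 1.60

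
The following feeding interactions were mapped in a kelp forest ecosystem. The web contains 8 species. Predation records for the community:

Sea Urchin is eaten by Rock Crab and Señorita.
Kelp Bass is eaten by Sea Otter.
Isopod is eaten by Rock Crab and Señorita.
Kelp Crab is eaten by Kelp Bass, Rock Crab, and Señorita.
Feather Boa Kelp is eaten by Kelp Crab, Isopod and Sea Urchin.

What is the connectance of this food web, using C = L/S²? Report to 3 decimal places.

The web has S = 8 species and L = 11 feeding links.
C = L / S² = 11 / 64 = 0.1719 ≈ 0.172.

C = 0.172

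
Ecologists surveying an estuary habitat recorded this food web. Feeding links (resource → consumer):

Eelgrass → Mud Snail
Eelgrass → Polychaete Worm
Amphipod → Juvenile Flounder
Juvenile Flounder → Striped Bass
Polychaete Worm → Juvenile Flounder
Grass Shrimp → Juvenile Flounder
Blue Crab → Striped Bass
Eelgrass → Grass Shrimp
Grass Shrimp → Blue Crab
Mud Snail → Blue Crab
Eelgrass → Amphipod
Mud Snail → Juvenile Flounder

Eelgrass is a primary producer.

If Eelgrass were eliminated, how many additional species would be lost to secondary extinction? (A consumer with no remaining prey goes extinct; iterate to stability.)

7

Remove Eelgrass.
Round 1: Amphipod (all prey gone), Grass Shrimp (all prey gone), Polychaete Worm (all prey gone), Mud Snail (all prey gone) → extinct.
Round 2: Juvenile Flounder (all prey gone), Blue Crab (all prey gone) → extinct.
Round 3: Striped Bass (all prey gone) → extinct.
No further losses. Total secondary extinctions: 7.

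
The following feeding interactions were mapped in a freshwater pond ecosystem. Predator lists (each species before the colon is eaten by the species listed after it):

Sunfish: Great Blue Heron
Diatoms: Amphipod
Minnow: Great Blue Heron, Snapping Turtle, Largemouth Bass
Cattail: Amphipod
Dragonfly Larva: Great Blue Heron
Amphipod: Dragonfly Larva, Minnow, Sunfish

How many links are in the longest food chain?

3 links

One longest chain: Diatoms → Amphipod → Dragonfly Larva → Great Blue Heron.
It has 4 species and 3 links.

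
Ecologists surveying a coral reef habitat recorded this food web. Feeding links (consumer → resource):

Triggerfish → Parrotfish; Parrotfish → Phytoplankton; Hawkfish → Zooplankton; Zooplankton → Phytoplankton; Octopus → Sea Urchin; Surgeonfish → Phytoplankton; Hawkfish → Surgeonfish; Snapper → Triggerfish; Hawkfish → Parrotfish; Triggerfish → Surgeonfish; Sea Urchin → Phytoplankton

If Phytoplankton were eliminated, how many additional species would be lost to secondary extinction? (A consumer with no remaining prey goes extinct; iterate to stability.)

8

Remove Phytoplankton.
Round 1: Sea Urchin (all prey gone), Parrotfish (all prey gone), Zooplankton (all prey gone), Surgeonfish (all prey gone) → extinct.
Round 2: Hawkfish (all prey gone), Triggerfish (all prey gone), Octopus (all prey gone) → extinct.
Round 3: Snapper (all prey gone) → extinct.
No further losses. Total secondary extinctions: 8.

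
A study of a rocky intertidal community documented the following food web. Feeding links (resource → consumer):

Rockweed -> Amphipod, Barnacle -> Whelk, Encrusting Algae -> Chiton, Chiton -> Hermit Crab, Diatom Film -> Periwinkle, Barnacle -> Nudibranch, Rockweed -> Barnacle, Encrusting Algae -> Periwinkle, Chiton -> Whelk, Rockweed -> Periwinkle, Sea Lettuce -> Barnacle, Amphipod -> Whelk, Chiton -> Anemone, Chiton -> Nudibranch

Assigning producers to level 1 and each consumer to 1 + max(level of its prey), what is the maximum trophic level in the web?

3

Producers (level 1): Rockweed, Sea Lettuce, Diatom Film, Encrusting Algae.
Encrusting Algae → Chiton → Hermit Crab gives Hermit Crab level 3.
No species has a prey at level 3, so no species reaches level 4.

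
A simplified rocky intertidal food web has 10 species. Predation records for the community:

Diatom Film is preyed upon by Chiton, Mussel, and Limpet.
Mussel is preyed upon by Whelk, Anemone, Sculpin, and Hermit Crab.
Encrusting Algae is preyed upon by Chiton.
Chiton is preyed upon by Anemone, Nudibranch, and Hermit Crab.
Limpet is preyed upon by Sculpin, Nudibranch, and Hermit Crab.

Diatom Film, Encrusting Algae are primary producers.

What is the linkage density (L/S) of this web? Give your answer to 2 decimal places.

L/S = 1.40

There are L = 14 links among S = 10 species.
L/S = 14/10 = 1.4000 ≈ 1.40.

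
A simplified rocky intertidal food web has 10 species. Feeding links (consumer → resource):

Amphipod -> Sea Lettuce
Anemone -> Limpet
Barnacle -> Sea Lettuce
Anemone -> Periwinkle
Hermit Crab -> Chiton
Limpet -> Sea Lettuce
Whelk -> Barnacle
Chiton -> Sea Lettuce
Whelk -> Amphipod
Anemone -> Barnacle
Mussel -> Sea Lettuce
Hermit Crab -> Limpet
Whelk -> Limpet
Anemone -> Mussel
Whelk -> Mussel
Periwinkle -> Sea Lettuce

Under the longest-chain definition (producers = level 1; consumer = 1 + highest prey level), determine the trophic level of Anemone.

Sea Lettuce is a producer → level 1.
Mussel eats Sea Lettuce → level 2.
Anemone eats Mussel (level 2); other prey at levels: Barnacle 2, Limpet 2, Periwinkle 2 → level 3.

Trophic level 3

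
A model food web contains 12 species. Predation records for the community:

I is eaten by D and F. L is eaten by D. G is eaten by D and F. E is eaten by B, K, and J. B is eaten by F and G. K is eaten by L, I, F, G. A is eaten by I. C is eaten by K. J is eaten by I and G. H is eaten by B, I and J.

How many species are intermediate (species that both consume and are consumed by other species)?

6

Intermediate species (has both prey and predators): K, J, B, I, L, G.
Count: 6.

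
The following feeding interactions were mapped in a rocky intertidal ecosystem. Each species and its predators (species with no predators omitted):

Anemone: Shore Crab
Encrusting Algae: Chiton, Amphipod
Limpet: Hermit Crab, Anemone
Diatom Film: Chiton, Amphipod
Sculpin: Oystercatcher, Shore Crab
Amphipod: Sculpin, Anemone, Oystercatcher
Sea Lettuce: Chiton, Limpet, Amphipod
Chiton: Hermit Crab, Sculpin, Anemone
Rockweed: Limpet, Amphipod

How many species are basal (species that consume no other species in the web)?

4

Basal species (no prey listed): Encrusting Algae, Diatom Film, Rockweed, Sea Lettuce.
Count: 4.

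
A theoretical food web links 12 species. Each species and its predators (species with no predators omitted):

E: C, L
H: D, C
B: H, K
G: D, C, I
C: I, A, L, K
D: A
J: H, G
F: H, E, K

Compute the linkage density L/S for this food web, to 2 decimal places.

L/S = 1.58

There are L = 19 links among S = 12 species.
L/S = 19/12 = 1.5833 ≈ 1.58.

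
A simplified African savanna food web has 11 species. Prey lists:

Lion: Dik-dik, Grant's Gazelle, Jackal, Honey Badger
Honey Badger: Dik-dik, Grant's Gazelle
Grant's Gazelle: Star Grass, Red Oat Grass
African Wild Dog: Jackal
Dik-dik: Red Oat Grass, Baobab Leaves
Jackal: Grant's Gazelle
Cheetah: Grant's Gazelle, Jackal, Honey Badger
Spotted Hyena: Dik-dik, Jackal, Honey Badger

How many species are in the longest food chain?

One longest chain: Star Grass → Grant's Gazelle → Jackal → Cheetah.
It has 4 species and 3 links.

4 species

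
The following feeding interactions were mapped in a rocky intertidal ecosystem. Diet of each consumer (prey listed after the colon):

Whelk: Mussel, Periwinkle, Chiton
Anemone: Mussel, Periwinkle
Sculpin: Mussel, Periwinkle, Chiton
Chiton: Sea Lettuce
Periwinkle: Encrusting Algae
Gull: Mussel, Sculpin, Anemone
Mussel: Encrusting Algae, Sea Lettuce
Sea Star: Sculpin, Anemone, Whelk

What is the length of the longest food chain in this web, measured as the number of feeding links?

3 links

One longest chain: Encrusting Algae → Mussel → Sculpin → Gull.
It has 4 species and 3 links.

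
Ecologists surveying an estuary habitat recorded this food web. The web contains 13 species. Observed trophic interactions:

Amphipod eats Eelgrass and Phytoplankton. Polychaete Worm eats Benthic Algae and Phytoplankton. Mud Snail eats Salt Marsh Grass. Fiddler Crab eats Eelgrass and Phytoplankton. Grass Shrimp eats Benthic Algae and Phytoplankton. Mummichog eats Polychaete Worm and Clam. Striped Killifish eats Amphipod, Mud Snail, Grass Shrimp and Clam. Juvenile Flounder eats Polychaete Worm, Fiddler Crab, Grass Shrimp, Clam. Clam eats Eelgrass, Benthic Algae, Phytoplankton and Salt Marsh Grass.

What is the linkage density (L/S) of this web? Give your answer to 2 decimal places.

There are L = 23 links among S = 13 species.
L/S = 23/13 = 1.7692 ≈ 1.77.

L/S = 1.77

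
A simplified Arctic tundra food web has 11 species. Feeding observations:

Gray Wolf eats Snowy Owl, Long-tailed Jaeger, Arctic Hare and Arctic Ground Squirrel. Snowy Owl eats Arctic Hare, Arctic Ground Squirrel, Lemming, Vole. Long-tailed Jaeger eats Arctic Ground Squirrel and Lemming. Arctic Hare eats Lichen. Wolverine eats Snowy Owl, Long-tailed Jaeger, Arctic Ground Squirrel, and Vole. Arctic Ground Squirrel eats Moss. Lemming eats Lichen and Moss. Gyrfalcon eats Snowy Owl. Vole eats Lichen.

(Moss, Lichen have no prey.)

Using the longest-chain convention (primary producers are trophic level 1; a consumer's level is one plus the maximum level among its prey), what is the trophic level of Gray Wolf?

Moss is a producer → level 1.
Arctic Ground Squirrel eats Moss → level 2.
Long-tailed Jaeger eats Arctic Ground Squirrel (level 2); other prey at levels: Lemming 2 → level 3.
Gray Wolf eats Long-tailed Jaeger (level 3); other prey at levels: Arctic Ground Squirrel 2, Arctic Hare 2, Snowy Owl 3 → level 4.

Trophic level 4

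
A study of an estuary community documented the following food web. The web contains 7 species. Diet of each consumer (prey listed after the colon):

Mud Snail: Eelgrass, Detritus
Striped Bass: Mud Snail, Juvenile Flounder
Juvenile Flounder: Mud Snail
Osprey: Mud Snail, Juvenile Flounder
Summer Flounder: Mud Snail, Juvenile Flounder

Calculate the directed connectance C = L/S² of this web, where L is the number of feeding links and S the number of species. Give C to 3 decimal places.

C = 0.184

The web has S = 7 species and L = 9 feeding links.
C = L / S² = 9 / 49 = 0.1837 ≈ 0.184.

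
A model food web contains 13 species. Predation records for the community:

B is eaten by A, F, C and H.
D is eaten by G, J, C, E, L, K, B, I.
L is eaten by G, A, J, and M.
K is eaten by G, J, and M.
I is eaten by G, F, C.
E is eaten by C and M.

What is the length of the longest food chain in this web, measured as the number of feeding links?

One longest chain: D → B → H.
It has 3 species and 2 links.

2 links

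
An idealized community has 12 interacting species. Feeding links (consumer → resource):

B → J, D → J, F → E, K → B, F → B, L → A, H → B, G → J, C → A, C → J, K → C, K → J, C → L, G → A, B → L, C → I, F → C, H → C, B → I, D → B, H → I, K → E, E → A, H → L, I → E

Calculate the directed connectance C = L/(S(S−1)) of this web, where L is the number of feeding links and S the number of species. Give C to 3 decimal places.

The web has S = 12 species and L = 25 feeding links.
C = L / (S(S−1)) = 25 / 132 = 0.1894 ≈ 0.189.

C = 0.189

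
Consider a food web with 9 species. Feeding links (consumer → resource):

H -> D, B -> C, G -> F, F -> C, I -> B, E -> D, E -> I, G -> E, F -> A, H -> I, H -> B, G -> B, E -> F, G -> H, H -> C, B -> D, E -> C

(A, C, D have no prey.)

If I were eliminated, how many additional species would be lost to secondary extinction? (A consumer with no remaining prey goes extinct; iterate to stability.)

0

Remove I.
Every predator of it retains at least one other prey: E still has C, D, F; H still has C, D, B.
No consumer loses all prey, so no secondary extinctions occur.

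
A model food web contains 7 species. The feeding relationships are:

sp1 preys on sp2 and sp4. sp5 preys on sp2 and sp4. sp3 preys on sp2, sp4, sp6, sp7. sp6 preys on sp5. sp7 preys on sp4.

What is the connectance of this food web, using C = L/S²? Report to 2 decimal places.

The web has S = 7 species and L = 10 feeding links.
C = L / S² = 10 / 49 = 0.2041 ≈ 0.20.

C = 0.20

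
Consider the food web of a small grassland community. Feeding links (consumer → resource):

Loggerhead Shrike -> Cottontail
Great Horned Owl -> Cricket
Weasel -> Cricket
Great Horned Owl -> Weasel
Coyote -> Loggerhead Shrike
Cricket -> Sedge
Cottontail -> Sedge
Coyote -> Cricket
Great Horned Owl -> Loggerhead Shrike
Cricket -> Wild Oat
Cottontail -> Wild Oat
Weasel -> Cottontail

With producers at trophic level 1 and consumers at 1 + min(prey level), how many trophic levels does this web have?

Producers (level 1): Wild Oat, Sedge.
Following each consumer down to its lowest-level prey: Wild Oat → Cottontail → Loggerhead Shrike (levels 1 through 3).
All prey of Loggerhead Shrike (Cottontail 2) are at level 2 or above, so Loggerhead Shrike is at level 1 + 2 = 3.
Every consumer has at least one prey at level 2 or below, so none exceeds level 3.

3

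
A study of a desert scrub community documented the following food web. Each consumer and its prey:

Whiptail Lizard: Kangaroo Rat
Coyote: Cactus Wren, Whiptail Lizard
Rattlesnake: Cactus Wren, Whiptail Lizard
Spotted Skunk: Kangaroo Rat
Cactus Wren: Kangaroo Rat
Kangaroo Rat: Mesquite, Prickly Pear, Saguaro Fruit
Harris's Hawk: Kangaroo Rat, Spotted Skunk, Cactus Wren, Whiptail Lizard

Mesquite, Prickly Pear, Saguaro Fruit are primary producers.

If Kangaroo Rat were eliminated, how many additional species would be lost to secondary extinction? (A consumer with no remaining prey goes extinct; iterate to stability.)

Remove Kangaroo Rat.
Round 1: Spotted Skunk (all prey gone), Cactus Wren (all prey gone), Whiptail Lizard (all prey gone) → extinct.
Round 2: Harris's Hawk (all prey gone), Coyote (all prey gone), Rattlesnake (all prey gone) → extinct.
No further losses. Total secondary extinctions: 6.

6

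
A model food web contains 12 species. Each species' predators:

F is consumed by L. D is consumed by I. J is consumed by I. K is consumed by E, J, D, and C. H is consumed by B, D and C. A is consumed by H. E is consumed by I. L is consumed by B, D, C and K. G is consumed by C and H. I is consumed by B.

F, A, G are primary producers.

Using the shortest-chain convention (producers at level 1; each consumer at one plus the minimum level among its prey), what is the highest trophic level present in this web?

4

Producers (level 1): F, A, G.
Following each consumer down to its lowest-level prey: F → L → K → E (levels 1 through 4).
All prey of E (K 3) are at level 3 or above, so E is at level 1 + 3 = 4.
Every consumer has at least one prey at level 3 or below, so none exceeds level 4.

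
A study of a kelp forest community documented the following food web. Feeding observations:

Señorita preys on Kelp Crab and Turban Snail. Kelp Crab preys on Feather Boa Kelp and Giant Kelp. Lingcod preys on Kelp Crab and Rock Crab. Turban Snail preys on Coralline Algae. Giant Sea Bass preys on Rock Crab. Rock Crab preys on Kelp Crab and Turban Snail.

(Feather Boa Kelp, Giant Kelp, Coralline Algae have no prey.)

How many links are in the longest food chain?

3 links

One longest chain: Coralline Algae → Turban Snail → Rock Crab → Lingcod.
It has 4 species and 3 links.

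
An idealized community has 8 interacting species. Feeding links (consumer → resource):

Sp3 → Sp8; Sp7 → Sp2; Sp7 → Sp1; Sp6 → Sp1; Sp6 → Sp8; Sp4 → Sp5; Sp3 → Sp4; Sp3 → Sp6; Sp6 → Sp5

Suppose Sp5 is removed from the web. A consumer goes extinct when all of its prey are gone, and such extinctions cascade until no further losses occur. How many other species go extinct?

Remove Sp5.
Round 1: Sp4 (all prey gone) → extinct.
No further losses. Total secondary extinctions: 1.

1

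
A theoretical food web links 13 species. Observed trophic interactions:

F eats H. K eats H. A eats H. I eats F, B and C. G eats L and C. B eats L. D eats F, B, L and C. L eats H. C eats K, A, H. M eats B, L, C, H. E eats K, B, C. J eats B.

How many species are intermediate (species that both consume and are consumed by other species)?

Intermediate species (has both prey and predators): K, F, A, L, C, B.
Count: 6.

6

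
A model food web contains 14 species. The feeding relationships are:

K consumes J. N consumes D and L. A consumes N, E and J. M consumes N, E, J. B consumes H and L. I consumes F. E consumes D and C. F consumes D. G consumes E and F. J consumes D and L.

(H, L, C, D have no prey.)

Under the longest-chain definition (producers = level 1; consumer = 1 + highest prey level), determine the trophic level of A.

L is a producer → level 1.
N eats L (level 1); other prey at levels: D 1 → level 2.
A eats N (level 2); other prey at levels: E 2, J 2 → level 3.

Trophic level 3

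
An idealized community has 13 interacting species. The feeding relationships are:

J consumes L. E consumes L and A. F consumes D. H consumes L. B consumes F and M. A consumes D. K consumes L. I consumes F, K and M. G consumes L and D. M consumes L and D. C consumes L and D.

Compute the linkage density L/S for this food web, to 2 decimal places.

L/S = 1.38

There are L = 18 links among S = 13 species.
L/S = 18/13 = 1.3846 ≈ 1.38.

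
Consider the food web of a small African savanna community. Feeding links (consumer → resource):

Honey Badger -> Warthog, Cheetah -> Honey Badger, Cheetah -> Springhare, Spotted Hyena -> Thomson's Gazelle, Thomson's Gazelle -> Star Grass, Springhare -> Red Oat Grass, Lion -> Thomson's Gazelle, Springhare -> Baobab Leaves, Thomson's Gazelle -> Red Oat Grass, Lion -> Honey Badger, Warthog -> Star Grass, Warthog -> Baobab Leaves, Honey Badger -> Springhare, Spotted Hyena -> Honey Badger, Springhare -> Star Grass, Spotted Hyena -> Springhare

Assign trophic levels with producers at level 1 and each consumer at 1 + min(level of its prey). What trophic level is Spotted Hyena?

Trophic level 3

Red Oat Grass is a producer → level 1.
Thomson's Gazelle eats Red Oat Grass → level 2.
Spotted Hyena eats Thomson's Gazelle → level 3.
No prey of Spotted Hyena is below level 2, so 3 is the minimum.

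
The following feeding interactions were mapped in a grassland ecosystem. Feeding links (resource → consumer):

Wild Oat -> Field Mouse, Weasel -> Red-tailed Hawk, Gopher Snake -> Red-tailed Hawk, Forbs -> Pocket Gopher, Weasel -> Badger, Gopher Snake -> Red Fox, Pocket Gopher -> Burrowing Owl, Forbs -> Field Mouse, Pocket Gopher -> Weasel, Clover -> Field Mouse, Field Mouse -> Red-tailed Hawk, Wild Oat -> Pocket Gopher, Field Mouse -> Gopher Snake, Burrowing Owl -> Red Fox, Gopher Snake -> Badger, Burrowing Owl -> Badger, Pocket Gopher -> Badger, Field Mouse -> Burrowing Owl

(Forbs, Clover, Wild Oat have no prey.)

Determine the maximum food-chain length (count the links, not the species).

3 links

One longest chain: Forbs → Pocket Gopher → Weasel → Red-tailed Hawk.
It has 4 species and 3 links.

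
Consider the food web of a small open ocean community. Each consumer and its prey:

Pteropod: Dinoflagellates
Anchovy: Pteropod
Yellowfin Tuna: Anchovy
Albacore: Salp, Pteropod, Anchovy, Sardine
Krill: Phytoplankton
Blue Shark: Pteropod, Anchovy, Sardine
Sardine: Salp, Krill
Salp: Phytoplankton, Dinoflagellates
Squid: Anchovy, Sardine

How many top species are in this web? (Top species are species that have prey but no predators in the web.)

Top species (has prey, but nothing eats it): Albacore, Yellowfin Tuna, Blue Shark, Squid.
Count: 4.

4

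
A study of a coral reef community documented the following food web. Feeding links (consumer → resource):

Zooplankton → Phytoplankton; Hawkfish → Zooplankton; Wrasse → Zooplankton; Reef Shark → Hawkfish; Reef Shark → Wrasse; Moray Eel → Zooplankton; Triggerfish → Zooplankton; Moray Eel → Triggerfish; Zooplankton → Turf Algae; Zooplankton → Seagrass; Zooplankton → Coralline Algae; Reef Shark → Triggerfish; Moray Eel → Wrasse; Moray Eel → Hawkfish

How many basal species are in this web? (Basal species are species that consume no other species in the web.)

4

Basal species (no prey listed): Phytoplankton, Seagrass, Coralline Algae, Turf Algae.
Count: 4.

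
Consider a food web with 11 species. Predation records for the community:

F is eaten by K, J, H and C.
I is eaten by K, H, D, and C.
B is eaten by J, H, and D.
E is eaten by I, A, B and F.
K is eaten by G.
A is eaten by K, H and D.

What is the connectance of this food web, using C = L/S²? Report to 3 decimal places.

C = 0.157

The web has S = 11 species and L = 19 feeding links.
C = L / S² = 19 / 121 = 0.1570 ≈ 0.157.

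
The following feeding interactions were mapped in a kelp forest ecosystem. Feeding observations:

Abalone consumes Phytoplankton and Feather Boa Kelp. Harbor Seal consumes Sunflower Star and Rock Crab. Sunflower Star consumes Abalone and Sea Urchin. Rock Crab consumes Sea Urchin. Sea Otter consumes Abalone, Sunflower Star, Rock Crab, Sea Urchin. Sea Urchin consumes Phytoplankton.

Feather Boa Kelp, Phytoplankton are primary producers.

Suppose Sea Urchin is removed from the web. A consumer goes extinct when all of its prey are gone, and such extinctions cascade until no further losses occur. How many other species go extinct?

Remove Sea Urchin.
Round 1: Rock Crab (all prey gone) → extinct.
No further losses. Total secondary extinctions: 1.

1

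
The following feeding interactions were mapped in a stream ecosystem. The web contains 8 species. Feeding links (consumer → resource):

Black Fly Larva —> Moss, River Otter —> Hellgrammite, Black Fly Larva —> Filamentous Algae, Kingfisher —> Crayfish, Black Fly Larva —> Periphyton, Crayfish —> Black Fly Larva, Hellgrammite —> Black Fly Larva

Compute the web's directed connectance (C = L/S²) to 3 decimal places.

The web has S = 8 species and L = 7 feeding links.
C = L / S² = 7 / 64 = 0.1094 ≈ 0.109.

C = 0.109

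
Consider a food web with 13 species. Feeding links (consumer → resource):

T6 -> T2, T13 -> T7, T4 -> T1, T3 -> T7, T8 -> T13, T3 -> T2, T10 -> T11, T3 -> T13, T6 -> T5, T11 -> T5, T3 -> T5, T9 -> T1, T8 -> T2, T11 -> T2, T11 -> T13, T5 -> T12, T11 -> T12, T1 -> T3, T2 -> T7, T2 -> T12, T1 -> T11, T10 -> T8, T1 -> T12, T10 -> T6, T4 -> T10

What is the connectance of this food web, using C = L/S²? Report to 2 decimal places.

The web has S = 13 species and L = 25 feeding links.
C = L / S² = 25 / 169 = 0.1479 ≈ 0.15.

C = 0.15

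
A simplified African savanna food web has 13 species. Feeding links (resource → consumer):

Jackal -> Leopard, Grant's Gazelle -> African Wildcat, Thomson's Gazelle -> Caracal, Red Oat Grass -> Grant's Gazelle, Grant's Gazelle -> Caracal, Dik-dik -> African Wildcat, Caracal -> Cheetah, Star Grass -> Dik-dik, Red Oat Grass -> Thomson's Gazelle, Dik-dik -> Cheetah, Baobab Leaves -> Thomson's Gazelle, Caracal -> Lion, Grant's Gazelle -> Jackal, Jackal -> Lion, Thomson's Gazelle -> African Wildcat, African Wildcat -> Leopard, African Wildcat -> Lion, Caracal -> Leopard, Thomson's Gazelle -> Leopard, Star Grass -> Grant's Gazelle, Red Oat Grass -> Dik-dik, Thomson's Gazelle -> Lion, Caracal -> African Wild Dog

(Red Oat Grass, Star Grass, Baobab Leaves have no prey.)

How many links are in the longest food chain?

3 links

One longest chain: Red Oat Grass → Thomson's Gazelle → African Wildcat → Lion.
It has 4 species and 3 links.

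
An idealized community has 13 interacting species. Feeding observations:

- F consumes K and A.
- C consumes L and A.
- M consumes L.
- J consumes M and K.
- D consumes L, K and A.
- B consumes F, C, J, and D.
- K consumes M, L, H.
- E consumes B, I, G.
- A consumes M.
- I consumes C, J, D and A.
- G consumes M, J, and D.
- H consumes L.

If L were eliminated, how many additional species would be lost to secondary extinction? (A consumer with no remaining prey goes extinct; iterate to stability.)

Remove L.
Round 1: H (all prey gone), M (all prey gone) → extinct.
Round 2: K (all prey gone), A (all prey gone) → extinct.
Round 3: F (all prey gone), C (all prey gone), D (all prey gone), J (all prey gone) → extinct.
Round 4: G (all prey gone), I (all prey gone), B (all prey gone) → extinct.
Round 5: E (all prey gone) → extinct.
No further losses. Total secondary extinctions: 12.

12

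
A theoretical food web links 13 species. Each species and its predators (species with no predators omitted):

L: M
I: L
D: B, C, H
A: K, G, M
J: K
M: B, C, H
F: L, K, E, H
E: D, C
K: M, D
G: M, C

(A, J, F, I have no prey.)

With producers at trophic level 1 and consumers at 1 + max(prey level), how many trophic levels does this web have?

Producers (level 1): A, J, F, I.
F → L → M → H gives H level 4.
No species has a prey at level 4, so no species reaches level 5.

4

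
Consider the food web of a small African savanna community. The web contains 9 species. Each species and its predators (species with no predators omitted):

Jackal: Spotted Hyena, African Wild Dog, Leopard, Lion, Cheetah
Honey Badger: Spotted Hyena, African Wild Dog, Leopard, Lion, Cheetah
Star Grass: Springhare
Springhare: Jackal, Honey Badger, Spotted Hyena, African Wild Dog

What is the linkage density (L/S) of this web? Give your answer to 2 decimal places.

L/S = 1.67

There are L = 15 links among S = 9 species.
L/S = 15/9 = 1.6667 ≈ 1.67.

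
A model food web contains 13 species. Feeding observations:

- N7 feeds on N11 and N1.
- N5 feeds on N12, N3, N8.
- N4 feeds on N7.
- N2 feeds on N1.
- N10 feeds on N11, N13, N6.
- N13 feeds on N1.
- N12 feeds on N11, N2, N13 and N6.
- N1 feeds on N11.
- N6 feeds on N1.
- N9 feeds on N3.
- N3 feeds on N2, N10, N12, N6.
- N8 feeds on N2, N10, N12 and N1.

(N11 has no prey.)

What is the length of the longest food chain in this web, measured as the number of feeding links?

One longest chain: N11 → N1 → N13 → N10 → N3 → N5.
It has 6 species and 5 links.

5 links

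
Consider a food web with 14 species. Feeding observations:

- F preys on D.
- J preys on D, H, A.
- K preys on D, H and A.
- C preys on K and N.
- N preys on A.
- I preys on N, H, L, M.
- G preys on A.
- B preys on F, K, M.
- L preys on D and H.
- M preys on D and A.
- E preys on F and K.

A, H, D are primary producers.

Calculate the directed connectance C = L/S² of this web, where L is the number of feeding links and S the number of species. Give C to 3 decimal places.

The web has S = 14 species and L = 24 feeding links.
C = L / S² = 24 / 196 = 0.1224 ≈ 0.122.

C = 0.122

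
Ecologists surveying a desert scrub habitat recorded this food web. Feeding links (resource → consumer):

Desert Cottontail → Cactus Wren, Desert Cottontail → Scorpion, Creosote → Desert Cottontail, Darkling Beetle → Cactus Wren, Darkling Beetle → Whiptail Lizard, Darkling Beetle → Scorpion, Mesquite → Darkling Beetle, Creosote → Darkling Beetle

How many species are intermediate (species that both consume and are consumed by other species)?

Intermediate species (has both prey and predators): Darkling Beetle, Desert Cottontail.
Count: 2.

2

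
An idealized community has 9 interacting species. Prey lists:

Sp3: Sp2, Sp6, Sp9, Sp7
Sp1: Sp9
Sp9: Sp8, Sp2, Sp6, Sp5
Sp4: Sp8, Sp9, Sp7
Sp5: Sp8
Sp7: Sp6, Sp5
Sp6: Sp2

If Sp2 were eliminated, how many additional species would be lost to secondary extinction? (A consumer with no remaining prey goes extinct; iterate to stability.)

Remove Sp2.
Round 1: Sp6 (all prey gone) → extinct.
No further losses. Total secondary extinctions: 1.

1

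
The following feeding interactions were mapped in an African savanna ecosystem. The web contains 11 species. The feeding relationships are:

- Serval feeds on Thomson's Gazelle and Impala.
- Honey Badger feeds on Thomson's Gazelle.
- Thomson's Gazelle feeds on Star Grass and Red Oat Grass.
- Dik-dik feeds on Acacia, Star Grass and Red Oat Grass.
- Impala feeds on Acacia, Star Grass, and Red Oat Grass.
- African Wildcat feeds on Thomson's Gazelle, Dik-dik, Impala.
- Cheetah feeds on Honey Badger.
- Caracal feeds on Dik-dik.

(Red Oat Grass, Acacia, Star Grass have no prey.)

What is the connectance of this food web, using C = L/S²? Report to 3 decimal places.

C = 0.132

The web has S = 11 species and L = 16 feeding links.
C = L / S² = 16 / 121 = 0.1322 ≈ 0.132.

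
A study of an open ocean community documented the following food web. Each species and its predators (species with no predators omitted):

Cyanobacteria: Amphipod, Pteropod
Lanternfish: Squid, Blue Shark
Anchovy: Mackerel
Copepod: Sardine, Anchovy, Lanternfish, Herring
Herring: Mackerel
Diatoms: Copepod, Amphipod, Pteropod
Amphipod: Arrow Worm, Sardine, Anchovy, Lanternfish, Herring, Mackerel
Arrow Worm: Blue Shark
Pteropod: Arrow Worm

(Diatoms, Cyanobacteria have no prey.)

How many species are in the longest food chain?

One longest chain: Diatoms → Copepod → Lanternfish → Squid.
It has 4 species and 3 links.

4 species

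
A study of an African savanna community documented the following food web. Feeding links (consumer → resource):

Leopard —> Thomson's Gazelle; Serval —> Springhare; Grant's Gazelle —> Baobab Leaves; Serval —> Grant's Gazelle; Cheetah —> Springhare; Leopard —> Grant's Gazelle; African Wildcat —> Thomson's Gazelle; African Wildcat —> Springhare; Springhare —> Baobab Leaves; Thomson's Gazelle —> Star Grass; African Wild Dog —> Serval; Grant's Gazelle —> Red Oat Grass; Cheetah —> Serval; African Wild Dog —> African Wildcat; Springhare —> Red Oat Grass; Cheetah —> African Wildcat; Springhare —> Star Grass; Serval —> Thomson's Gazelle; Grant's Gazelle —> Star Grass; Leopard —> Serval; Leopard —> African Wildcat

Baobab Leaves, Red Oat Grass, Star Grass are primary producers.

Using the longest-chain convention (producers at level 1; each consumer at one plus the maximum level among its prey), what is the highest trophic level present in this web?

4

Producers (level 1): Baobab Leaves, Red Oat Grass, Star Grass.
Star Grass → Thomson's Gazelle → African Wildcat → Cheetah gives Cheetah level 4.
No species has a prey at level 4, so no species reaches level 5.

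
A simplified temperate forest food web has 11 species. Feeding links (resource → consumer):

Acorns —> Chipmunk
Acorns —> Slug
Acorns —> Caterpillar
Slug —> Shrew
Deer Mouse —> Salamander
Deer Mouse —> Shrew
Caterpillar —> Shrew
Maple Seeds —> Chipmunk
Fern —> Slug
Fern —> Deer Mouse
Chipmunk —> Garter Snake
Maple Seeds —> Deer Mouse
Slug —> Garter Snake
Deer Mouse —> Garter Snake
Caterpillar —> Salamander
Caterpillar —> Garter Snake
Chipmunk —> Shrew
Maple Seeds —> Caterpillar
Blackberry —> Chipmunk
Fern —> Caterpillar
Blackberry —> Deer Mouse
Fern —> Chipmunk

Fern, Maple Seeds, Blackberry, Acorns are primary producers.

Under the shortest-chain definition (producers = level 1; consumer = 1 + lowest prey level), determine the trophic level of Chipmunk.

Fern is a producer → level 1.
Chipmunk eats Fern → level 2.

Trophic level 2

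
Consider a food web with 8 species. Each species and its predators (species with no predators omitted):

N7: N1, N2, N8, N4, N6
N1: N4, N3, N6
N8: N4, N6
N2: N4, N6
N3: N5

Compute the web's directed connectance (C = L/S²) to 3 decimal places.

C = 0.203

The web has S = 8 species and L = 13 feeding links.
C = L / S² = 13 / 64 = 0.2031 ≈ 0.203.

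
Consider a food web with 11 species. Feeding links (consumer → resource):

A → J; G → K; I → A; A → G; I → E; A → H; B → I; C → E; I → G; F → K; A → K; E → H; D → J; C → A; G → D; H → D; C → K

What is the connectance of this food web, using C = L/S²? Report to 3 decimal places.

The web has S = 11 species and L = 17 feeding links.
C = L / S² = 17 / 121 = 0.1405 ≈ 0.140.

C = 0.140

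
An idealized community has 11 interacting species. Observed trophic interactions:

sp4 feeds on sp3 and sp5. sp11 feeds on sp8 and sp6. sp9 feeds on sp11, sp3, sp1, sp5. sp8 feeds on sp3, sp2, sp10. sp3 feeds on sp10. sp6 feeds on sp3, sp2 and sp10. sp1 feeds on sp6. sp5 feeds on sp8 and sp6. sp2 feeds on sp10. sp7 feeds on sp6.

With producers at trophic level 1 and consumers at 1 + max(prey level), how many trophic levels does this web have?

5

Producers (level 1): sp10.
sp10 → sp2 → sp6 → sp5 → sp4 gives sp4 level 5.
No species has a prey at level 5, so no species reaches level 6.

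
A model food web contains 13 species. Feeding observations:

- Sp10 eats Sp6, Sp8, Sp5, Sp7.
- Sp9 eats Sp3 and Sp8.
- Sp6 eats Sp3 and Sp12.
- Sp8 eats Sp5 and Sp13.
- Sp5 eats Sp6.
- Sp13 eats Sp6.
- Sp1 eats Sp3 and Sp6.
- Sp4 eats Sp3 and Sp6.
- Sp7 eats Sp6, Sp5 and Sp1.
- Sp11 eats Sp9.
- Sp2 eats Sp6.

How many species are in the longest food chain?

One longest chain: Sp3 → Sp6 → Sp5 → Sp8 → Sp9 → Sp11.
It has 6 species and 5 links.

6 species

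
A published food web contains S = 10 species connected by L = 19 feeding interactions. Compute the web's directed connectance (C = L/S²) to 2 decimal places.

The web has S = 10 species and L = 19 feeding links.
C = L / S² = 19 / 100 = 0.1900 ≈ 0.19.

C = 0.19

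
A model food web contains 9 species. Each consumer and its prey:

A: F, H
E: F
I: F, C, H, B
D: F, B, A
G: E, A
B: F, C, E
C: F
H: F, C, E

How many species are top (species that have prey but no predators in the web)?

3

Top species (has prey, but nothing eats it): I, D, G.
Count: 3.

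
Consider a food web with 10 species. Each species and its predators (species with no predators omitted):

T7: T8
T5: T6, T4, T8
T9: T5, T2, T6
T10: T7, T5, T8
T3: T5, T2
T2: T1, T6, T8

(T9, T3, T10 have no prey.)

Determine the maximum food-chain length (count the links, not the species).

One longest chain: T9 → T2 → T1.
It has 3 species and 2 links.

2 links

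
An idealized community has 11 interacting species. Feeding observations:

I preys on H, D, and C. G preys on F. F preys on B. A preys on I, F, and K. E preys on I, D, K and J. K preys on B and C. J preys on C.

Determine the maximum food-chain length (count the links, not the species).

2 links

One longest chain: C → I → E.
It has 3 species and 2 links.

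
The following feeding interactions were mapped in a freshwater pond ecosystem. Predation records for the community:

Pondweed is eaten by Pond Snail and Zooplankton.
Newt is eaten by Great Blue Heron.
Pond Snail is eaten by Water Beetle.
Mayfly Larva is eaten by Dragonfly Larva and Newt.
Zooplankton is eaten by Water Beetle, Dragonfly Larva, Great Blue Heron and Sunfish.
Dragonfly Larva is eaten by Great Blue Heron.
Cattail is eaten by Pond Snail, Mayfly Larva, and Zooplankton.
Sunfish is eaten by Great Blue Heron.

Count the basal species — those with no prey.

2

Basal species (no prey listed): Pondweed, Cattail.
Count: 2.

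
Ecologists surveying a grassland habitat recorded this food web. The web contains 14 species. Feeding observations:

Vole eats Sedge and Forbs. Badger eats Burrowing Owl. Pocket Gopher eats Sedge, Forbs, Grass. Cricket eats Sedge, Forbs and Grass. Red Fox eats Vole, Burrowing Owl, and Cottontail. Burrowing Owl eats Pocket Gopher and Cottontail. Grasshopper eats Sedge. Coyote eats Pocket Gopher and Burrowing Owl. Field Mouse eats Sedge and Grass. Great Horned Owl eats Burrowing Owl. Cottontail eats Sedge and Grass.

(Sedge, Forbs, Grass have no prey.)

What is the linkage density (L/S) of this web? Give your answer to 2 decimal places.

There are L = 22 links among S = 14 species.
L/S = 22/14 = 1.5714 ≈ 1.57.

L/S = 1.57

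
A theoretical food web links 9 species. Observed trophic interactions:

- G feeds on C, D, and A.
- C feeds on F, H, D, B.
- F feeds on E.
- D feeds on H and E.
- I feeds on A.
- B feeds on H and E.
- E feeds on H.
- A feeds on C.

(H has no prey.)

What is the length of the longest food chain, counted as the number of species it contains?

One longest chain: H → E → B → C → A → G.
It has 6 species and 5 links.

6 species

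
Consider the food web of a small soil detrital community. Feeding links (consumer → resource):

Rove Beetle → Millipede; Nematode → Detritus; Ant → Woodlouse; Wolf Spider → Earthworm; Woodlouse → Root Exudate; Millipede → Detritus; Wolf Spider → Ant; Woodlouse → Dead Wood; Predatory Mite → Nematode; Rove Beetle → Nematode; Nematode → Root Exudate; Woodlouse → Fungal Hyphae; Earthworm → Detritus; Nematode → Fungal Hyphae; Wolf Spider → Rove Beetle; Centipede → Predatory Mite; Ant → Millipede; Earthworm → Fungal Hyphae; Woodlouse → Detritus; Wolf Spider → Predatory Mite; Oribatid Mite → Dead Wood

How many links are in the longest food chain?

One longest chain: Root Exudate → Nematode → Predatory Mite → Centipede.
It has 4 species and 3 links.

3 links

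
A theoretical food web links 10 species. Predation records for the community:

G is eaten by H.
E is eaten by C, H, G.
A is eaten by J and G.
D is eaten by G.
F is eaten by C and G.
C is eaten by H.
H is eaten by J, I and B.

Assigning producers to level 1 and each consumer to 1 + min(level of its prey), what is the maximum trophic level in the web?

3

Producers (level 1): A, D, E, F.
Following each consumer down to its lowest-level prey: E → H → B (levels 1 through 3).
All prey of B (H 2) are at level 2 or above, so B is at level 1 + 2 = 3.
Every consumer has at least one prey at level 2 or below, so none exceeds level 3.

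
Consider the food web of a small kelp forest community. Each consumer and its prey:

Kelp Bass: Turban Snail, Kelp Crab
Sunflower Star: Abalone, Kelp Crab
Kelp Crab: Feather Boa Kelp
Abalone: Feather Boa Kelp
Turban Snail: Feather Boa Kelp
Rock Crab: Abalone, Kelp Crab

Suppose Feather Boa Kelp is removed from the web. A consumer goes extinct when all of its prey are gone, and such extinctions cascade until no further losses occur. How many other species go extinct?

6

Remove Feather Boa Kelp.
Round 1: Turban Snail (all prey gone), Abalone (all prey gone), Kelp Crab (all prey gone) → extinct.
Round 2: Sunflower Star (all prey gone), Rock Crab (all prey gone), Kelp Bass (all prey gone) → extinct.
No further losses. Total secondary extinctions: 6.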